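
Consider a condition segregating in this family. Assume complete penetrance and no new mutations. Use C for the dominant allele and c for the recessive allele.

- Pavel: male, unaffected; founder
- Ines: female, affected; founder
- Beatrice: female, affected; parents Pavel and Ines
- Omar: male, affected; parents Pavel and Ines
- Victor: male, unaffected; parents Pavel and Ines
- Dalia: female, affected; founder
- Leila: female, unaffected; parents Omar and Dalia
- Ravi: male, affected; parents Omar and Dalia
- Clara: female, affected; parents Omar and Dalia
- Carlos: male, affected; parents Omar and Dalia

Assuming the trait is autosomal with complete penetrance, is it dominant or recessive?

Omar and Dalia are both affected yet have an unaffected child Leila. Under a recessive model two affected parents are homozygous and every child would be affected, so the trait cannot be recessive.

dominant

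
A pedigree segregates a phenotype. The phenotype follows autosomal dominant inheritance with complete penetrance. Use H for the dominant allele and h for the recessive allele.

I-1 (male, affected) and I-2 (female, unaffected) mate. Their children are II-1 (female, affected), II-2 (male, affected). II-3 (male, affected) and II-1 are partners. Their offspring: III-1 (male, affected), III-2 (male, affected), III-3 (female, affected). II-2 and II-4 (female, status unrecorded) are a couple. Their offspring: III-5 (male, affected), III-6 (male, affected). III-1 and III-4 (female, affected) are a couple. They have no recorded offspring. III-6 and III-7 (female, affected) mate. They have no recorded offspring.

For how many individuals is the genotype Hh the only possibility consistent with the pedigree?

Obligate heterozygotes: II-1 is affected so carries H and received h from I-2 (hh), so II-1 is Hh; II-2 is affected so carries H and received h from I-2 (hh), so II-2 is Hh.
Every other individual is either homozygous by phenotype or has at least one consistent homozygous assignment, so the count is 2.

2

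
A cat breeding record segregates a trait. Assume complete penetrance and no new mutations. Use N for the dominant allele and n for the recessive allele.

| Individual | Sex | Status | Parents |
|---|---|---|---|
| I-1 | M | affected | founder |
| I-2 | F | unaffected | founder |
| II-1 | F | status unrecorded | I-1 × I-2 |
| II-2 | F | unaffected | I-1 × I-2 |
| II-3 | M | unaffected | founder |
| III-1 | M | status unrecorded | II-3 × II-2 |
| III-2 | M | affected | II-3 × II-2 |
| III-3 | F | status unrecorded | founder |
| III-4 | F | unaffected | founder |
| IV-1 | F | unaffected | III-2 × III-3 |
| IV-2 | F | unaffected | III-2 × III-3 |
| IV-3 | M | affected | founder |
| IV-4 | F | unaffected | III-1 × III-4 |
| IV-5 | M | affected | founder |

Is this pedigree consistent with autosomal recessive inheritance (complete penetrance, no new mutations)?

Yes

A consistent assignment under autosomal recessive exists: I-1 nn, I-2 NN, II-1 Nn, II-2 Nn, II-3 Nn, III-1 NN, III-2 nn, III-3 NN, III-4 NN, IV-1 Nn, IV-2 Nn, IV-3 nn, IV-4 NN, IV-5 nn.
In this assignment every recorded phenotype matches its genotype and every non-founder's genotype is obtainable from its parents' genotypes, so the pedigree is consistent.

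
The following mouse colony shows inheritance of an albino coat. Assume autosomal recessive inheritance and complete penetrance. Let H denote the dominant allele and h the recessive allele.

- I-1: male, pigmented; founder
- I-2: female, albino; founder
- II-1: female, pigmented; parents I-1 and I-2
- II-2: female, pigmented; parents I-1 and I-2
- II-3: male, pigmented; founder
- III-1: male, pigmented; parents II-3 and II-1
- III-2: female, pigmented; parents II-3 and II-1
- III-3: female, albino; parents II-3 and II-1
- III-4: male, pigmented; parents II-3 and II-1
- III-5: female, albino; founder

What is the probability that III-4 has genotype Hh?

II-3 is pigmented so carries H and passed h to III-3 (hh), so II-3 is Hh.
II-1 is pigmented so carries H and received h from I-2 (hh), so II-1 is Hh.
Their cross gives offspring ratios 1/4 HH : 1/2 Hh : 1/4 hh. Conditioning on III-4 being pigmented, P(Hh) = 1/2 / 3/4 = 2/3.

2/3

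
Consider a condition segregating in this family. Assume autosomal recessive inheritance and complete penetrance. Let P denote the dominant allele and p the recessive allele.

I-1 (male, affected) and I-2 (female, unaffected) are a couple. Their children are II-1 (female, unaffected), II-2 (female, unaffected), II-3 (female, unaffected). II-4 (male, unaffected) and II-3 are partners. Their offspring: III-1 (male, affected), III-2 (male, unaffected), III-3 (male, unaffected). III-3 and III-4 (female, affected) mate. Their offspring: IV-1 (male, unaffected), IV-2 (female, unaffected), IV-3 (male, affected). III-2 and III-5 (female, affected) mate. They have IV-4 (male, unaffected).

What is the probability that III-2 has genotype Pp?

1/2

II-4 is unaffected so carries P and passed p to III-1 (pp), so II-4 is Pp.
II-3 is unaffected so carries P and received p from I-1 (pp), so II-3 is Pp.
Their cross gives offspring ratios 1/4 PP : 1/2 Pp : 1/4 pp. Conditioning on III-2 being unaffected, P(Pp) = 1/2 / 3/4 = 2/3 before taking III-2's own offspring into account.
III-5 is affected, so III-5 is pp.
Now use III-2's offspring. Probability of each recorded status — unaffected son IV-4: 1/2 if III-2 is Pp, 1 if PP.
Bayes: P(Pp) = 2/3·1/2 / (2/3·1/2 + 1/3·1) = 1/2.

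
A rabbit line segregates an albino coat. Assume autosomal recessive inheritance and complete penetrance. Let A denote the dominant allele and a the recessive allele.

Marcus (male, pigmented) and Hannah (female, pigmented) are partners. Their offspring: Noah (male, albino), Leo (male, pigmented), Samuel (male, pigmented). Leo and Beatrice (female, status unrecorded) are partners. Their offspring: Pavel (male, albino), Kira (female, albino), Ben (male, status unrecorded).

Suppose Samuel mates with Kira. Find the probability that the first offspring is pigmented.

Marcus is pigmented so carries A and passed a to Noah (aa), so Marcus is Aa.
Hannah is pigmented so carries A and passed a to Noah (aa), so Hannah is Aa.
Samuel is a pigmented offspring of Marcus (Aa) × Hannah (Aa), whose cross gives 1/4 AA : 1/2 Aa : 1/4 aa; conditioning on being pigmented, Samuel is AA with probability 1/3, Aa with probability 2/3.
Kira is albino, so Kira is aa.
Summing over parental genotype combinations, P(offspring is pigmented) = 1/3·1 + 2/3·1/2 = 2/3.

2/3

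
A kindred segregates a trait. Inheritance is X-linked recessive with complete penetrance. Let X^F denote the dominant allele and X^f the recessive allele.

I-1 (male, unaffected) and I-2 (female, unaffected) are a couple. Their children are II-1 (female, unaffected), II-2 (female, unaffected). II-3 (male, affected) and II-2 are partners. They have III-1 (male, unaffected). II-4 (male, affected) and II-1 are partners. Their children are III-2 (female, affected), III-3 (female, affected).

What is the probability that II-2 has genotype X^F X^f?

1/3

I-1 is unaffected, so I-1 is X^F Y.
I-2 is unaffected so carries F and passed f to II-1 (X^F X^f, whose F came from I-1), so I-2 is X^F X^f.
Their cross gives offspring ratios 1/2 X^F X^F : 1/2 X^F X^f. Conditioning on II-2 being unaffected, P(X^F X^f) = 1/2 / 1 = 1/2 before taking II-2's own offspring into account.
II-3 is affected, so II-3 is X^f Y.
Now use II-2's offspring. Probability of each recorded status — unaffected son III-1: 1/2 if II-2 is X^F X^f, 1 if X^F X^F.
Bayes: P(X^F X^f) = 1/2·1/2 / (1/2·1/2 + 1/2·1) = 1/3.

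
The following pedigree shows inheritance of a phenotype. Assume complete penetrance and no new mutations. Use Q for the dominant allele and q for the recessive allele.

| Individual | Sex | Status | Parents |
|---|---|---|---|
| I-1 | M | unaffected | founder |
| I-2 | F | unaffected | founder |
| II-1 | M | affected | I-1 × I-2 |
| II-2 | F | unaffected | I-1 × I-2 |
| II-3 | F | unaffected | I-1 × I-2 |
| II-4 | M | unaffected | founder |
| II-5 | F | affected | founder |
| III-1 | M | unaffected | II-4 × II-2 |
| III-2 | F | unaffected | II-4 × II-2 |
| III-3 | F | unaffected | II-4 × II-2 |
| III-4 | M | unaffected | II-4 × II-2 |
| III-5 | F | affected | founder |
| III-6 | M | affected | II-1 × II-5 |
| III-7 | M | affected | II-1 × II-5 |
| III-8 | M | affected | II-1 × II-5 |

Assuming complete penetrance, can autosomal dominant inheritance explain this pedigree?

Under autosomal dominant, II-1 (affected, male) cannot arise from I-1 (unaffected) × I-2 (unaffected).

No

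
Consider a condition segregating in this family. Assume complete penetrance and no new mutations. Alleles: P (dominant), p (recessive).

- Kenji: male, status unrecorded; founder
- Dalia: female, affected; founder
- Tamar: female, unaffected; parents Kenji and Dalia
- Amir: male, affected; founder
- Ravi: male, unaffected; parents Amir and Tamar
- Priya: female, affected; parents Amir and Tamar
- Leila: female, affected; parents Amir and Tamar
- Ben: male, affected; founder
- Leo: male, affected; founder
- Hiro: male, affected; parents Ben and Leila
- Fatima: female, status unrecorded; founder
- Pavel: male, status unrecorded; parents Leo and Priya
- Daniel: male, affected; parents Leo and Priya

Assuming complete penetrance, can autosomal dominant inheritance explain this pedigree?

A consistent assignment under autosomal dominant exists: Kenji Pp, Dalia Pp, Tamar pp, Amir Pp, Ravi pp, Priya Pp, Leila Pp, Ben PP, Leo PP, Hiro PP, Fatima PP, Pavel PP, Daniel PP.
In this assignment every recorded phenotype matches its genotype and every non-founder's genotype is obtainable from its parents' genotypes, so the pedigree is consistent.

Yes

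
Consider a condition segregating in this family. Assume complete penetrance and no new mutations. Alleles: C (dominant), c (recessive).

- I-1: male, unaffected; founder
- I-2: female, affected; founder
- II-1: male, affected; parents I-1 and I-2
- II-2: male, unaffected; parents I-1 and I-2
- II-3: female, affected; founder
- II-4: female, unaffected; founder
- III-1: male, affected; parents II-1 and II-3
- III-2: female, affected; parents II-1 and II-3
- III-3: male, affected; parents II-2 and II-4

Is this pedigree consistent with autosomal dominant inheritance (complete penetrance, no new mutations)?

Under autosomal dominant, III-3 (affected, male) cannot arise from II-2 (unaffected) × II-4 (unaffected).

No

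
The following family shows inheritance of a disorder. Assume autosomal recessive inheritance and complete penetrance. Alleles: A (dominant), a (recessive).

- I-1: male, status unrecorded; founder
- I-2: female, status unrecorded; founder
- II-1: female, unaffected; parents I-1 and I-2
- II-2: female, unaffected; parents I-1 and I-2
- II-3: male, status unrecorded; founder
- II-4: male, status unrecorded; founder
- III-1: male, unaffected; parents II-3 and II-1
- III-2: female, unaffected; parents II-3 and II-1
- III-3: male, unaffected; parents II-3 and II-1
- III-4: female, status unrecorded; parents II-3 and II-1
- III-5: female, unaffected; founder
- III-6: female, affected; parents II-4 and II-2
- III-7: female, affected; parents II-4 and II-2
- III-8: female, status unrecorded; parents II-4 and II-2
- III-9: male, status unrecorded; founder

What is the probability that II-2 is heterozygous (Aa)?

1

II-2 is unaffected so carries A and passed a to III-6 (aa), so II-2 is Aa, giving P(Aa) = 1.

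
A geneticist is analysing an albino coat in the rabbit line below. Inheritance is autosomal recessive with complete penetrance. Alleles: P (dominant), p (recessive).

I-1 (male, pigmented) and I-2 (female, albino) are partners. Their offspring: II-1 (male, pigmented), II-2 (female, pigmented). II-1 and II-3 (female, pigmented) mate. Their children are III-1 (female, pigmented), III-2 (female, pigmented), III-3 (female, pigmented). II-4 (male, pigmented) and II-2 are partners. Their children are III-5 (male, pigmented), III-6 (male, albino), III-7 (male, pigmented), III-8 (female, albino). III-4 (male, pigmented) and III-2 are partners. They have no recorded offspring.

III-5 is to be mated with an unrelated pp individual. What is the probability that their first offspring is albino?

1/3

II-4 is pigmented so carries P and passed p to III-6 (pp), so II-4 is Pp.
II-2 is pigmented so carries P and received p from I-2 (pp), so II-2 is Pp.
III-5 is a pigmented offspring of II-4 (Pp) × II-2 (Pp), whose cross gives 1/4 PP : 1/2 Pp : 1/4 pp; conditioning on being pigmented, III-5 is PP with probability 1/3, Pp with probability 2/3.
Summing over parental genotype combinations, P(offspring is albino) = 2/3·1/2 = 1/3.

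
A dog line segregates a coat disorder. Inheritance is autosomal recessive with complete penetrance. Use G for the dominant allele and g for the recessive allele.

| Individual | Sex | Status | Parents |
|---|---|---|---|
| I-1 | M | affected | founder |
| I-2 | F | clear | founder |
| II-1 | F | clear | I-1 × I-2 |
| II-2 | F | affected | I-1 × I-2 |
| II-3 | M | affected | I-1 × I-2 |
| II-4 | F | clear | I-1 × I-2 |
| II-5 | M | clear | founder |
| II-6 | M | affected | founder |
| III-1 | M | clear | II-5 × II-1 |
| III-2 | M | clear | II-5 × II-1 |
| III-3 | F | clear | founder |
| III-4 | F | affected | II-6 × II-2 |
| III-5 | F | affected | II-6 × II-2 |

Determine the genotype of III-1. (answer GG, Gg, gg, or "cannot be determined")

III-1's phenotype allows GG or Gg, and no parent or child forces a single allele at both positions; consistent genotype assignments exist with III-1 as GG or Gg.

cannot be determined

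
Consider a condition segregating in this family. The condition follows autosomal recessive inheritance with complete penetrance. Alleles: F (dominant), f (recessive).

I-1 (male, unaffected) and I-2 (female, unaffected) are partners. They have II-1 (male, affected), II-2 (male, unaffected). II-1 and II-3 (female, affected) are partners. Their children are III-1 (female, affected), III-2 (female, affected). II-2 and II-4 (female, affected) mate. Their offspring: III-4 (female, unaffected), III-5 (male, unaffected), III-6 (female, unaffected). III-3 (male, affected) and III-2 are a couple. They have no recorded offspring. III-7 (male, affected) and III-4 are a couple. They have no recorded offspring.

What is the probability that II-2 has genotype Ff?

1/5

I-1 is unaffected so carries F and passed f to II-1 (ff), so I-1 is Ff.
I-2 is unaffected so carries F and passed f to II-1 (ff), so I-2 is Ff.
Their cross gives offspring ratios 1/4 FF : 1/2 Ff : 1/4 ff. Conditioning on II-2 being unaffected, P(Ff) = 1/2 / 3/4 = 2/3 before taking II-2's own offspring into account.
II-4 is affected, so II-4 is ff.
Now use II-2's offspring. Probability of each recorded status — unaffected daughter III-4: 1/2 if II-2 is Ff, 1 if FF; unaffected son III-5: 1/2 if II-2 is Ff, 1 if FF; unaffected daughter III-6: 1/2 if II-2 is Ff, 1 if FF.
Bayes: P(Ff) = 2/3·1/8 / (2/3·1/8 + 1/3·1) = 1/5.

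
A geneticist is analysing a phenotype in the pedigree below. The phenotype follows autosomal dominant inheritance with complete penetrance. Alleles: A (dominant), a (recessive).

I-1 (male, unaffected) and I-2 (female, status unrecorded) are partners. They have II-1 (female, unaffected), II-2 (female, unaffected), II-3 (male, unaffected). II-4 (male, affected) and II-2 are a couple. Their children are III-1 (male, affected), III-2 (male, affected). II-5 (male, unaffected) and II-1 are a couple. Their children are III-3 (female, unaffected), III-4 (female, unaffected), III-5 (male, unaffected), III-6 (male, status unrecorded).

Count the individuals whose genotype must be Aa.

Obligate heterozygotes: III-1 is affected so carries A and received a from II-2 (aa), so III-1 is Aa; III-2 is affected so carries A and received a from II-2 (aa), so III-2 is Aa.
Every other individual is either homozygous by phenotype or has at least one consistent homozygous assignment, so the count is 2.

2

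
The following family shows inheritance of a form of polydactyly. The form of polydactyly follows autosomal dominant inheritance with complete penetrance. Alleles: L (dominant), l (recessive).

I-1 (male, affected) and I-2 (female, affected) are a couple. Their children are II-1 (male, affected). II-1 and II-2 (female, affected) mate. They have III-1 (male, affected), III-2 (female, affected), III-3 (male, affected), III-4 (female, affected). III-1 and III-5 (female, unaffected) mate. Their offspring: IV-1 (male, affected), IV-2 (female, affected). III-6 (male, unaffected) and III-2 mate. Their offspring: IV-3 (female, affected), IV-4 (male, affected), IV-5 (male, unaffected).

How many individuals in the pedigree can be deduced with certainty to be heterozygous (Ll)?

Obligate heterozygotes: III-2 is affected so carries L and passed l to IV-5 (ll), so III-2 is Ll; IV-1 is affected so carries L and received l from III-5 (ll), so IV-1 is Ll; IV-2 is affected so carries L and received l from III-5 (ll), so IV-2 is Ll; IV-3 is affected so carries L and received l from III-6 (ll), so IV-3 is Ll; IV-4 is affected so carries L and received l from III-6 (ll), so IV-4 is Ll.
Every other individual is either homozygous by phenotype or has at least one consistent homozygous assignment, so the count is 5.

5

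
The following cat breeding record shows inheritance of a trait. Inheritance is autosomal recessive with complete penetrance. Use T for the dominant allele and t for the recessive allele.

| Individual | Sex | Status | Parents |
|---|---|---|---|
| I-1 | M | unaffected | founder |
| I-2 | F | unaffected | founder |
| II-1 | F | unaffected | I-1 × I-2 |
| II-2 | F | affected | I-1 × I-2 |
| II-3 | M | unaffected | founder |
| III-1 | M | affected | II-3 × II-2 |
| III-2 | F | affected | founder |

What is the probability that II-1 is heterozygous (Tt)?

2/3

I-1 is unaffected so carries T and passed t to II-2 (tt), so I-1 is Tt.
I-2 is unaffected so carries T and passed t to II-2 (tt), so I-2 is Tt.
Their cross gives offspring ratios 1/4 TT : 1/2 Tt : 1/4 tt. Conditioning on II-1 being unaffected, P(Tt) = 1/2 / 3/4 = 2/3.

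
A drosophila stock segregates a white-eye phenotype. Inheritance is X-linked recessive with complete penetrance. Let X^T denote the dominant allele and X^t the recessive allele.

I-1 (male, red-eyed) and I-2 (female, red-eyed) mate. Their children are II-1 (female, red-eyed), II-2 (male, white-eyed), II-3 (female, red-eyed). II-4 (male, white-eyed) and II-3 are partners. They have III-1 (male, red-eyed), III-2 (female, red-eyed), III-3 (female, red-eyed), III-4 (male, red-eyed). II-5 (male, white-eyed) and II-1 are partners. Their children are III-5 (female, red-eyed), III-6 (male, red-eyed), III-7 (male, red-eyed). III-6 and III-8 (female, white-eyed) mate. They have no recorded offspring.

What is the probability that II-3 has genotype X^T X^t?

1/17

I-1 is red-eyed, so I-1 is X^T Y.
I-2 is red-eyed so carries T and passed t to II-2 (X^t Y), so I-2 is X^T X^t.
Their cross gives offspring ratios 1/2 X^T X^T : 1/2 X^T X^t. Conditioning on II-3 being red-eyed, P(X^T X^t) = 1/2 / 1 = 1/2 before taking II-3's own offspring into account.
II-4 is white-eyed, so II-4 is X^t Y.
Now use II-3's offspring. Probability of each recorded status — red-eyed son III-1: 1/2 if II-3 is X^T X^t, 1 if X^T X^T; red-eyed daughter III-2: 1/2 if II-3 is X^T X^t, 1 if X^T X^T; red-eyed daughter III-3: 1/2 if II-3 is X^T X^t, 1 if X^T X^T; red-eyed son III-4: 1/2 if II-3 is X^T X^t, 1 if X^T X^T.
Bayes: P(X^T X^t) = 1/2·1/16 / (1/2·1/16 + 1/2·1) = 1/17.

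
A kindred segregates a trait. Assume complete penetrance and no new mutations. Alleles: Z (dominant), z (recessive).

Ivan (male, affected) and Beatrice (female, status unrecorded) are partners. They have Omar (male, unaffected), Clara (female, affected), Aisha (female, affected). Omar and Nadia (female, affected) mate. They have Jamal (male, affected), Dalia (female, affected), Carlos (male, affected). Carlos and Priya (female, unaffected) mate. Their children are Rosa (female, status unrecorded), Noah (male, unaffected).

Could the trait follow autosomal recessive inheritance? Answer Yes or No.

Yes

A consistent assignment under autosomal recessive exists: Ivan zz, Beatrice Zz, Omar Zz, Clara zz, Aisha zz, Nadia zz, Jamal zz, Dalia zz, Carlos zz, Priya ZZ, Rosa Zz, Noah Zz.
In this assignment every recorded phenotype matches its genotype and every non-founder's genotype is obtainable from its parents' genotypes, so the pedigree is consistent.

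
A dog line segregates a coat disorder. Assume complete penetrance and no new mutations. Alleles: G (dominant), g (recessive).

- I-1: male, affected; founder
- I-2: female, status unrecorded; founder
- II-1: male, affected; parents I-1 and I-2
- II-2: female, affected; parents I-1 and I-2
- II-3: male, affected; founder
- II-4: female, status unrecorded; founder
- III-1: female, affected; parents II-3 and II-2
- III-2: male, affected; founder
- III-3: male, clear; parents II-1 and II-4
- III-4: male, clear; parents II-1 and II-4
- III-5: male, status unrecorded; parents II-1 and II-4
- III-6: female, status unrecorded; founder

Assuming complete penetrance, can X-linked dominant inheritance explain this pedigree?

A consistent assignment under X-linked dominant exists: I-1 X^G Y, I-2 X^G X^G, II-1 X^G Y, II-2 X^G X^G, II-3 X^G Y, II-4 X^G X^g, III-1 X^G X^G, III-2 X^G Y, III-3 X^g Y, III-4 X^g Y, III-5 X^G Y, III-6 X^G X^G.
In this assignment every recorded phenotype matches its genotype and every non-founder's genotype is obtainable from its parents' genotypes, so the pedigree is consistent.

Yes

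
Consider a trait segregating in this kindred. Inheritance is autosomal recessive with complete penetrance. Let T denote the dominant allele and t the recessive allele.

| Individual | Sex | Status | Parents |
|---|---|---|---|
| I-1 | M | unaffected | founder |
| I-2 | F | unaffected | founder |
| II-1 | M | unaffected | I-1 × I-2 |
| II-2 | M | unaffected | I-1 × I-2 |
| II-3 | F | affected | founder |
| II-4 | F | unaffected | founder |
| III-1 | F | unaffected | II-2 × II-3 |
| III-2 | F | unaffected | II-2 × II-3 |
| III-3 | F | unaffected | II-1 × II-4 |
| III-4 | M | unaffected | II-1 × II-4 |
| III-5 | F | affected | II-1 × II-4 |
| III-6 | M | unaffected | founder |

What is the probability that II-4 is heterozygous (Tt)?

II-4 is unaffected so carries T and passed t to III-5 (tt), so II-4 is Tt, giving P(Tt) = 1.

1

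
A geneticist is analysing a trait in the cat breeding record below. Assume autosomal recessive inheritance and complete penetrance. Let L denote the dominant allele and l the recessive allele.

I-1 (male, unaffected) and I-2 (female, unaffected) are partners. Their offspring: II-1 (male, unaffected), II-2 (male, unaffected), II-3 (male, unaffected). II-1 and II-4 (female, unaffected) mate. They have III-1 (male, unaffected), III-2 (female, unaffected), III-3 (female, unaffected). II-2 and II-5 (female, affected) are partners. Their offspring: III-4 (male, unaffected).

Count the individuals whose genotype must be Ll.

Obligate heterozygotes: III-4 is unaffected so carries L and received l from II-5 (ll), so III-4 is Ll.
Every other individual is either homozygous by phenotype or has at least one consistent homozygous assignment, so the count is 1.

1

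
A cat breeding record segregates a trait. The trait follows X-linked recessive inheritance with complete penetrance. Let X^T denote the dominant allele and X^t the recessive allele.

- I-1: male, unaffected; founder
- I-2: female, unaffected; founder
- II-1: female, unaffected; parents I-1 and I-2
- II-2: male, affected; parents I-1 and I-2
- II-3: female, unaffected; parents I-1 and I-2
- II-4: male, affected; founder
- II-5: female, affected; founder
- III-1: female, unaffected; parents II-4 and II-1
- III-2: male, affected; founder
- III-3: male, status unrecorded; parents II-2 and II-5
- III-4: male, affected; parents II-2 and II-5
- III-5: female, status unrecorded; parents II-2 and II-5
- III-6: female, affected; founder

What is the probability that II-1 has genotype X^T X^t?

1/3

I-1 is unaffected, so I-1 is X^T Y.
I-2 is unaffected so carries T and passed t to II-2 (X^t Y), so I-2 is X^T X^t.
Their cross gives offspring ratios 1/2 X^T X^T : 1/2 X^T X^t. Conditioning on II-1 being unaffected, P(X^T X^t) = 1/2 / 1 = 1/2 before taking II-1's own offspring into account.
II-4 is affected, so II-4 is X^t Y.
Now use II-1's offspring. Probability of each recorded status — unaffected daughter III-1: 1/2 if II-1 is X^T X^t, 1 if X^T X^T.
Bayes: P(X^T X^t) = 1/2·1/2 / (1/2·1/2 + 1/2·1) = 1/3.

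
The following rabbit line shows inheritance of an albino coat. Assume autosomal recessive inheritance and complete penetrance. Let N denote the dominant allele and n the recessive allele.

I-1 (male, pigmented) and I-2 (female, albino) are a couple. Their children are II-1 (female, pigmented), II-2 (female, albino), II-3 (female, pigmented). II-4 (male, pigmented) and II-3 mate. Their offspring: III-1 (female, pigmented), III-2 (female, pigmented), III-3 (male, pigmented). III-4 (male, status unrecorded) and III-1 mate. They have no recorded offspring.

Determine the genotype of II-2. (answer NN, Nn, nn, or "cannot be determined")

II-2 is albino, so II-2 is nn.

nn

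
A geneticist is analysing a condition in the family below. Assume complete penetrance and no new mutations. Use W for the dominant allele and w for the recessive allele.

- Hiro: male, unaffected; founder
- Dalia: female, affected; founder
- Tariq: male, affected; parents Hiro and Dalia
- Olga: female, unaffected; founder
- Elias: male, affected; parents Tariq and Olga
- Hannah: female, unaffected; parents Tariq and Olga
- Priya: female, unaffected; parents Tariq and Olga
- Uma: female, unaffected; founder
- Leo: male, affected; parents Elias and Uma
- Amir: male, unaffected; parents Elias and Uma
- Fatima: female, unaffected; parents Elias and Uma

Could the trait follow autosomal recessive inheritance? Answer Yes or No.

Yes

A consistent assignment under autosomal recessive exists: Hiro Ww, Dalia ww, Tariq ww, Olga Ww, Elias ww, Hannah Ww, Priya Ww, Uma Ww, Leo ww, Amir Ww, Fatima Ww.
In this assignment every recorded phenotype matches its genotype and every non-founder's genotype is obtainable from its parents' genotypes, so the pedigree is consistent.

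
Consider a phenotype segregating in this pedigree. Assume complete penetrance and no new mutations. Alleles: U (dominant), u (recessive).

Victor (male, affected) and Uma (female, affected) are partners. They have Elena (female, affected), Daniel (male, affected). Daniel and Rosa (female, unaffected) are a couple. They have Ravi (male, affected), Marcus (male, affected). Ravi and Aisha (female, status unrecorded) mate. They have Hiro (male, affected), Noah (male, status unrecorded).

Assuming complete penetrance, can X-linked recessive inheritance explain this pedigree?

A consistent assignment under X-linked recessive exists: Victor X^u Y, Uma X^u X^u, Elena X^u X^u, Daniel X^u Y, Rosa X^U X^u, Ravi X^u Y, Marcus X^u Y, Aisha X^U X^u, Hiro X^u Y, Noah X^U Y.
In this assignment every recorded phenotype matches its genotype and every non-founder's genotype is obtainable from its parents' genotypes, so the pedigree is consistent.

Yes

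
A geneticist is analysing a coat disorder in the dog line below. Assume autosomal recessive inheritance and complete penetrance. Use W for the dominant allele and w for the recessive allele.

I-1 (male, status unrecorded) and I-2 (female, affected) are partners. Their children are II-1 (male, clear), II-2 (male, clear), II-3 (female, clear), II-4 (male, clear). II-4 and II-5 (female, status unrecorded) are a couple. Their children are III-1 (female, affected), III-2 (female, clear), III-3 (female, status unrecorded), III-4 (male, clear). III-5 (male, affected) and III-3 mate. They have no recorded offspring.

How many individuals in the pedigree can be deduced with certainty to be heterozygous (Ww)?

4

Obligate heterozygotes: II-1 is clear so carries W and received w from I-2 (ww), so II-1 is Ww; II-2 is clear so carries W and received w from I-2 (ww), so II-2 is Ww; II-3 is clear so carries W and received w from I-2 (ww), so II-3 is Ww; II-4 is clear so carries W and received w from I-2 (ww), so II-4 is Ww.
Every other individual is either homozygous by phenotype or has at least one consistent homozygous assignment, so the count is 4.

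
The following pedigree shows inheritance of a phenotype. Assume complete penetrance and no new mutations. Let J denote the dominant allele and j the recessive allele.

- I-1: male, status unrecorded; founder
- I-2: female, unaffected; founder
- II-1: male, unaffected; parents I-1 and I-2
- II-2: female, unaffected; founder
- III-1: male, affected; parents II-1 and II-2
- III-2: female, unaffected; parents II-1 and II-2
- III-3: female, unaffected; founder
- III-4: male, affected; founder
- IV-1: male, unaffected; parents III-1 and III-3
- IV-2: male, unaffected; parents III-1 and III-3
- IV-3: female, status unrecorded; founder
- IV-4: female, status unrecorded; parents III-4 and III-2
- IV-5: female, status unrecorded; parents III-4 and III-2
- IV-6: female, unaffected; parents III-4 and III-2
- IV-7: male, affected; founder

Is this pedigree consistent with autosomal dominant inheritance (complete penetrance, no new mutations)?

No

Under autosomal dominant, III-1 (affected, male) cannot arise from II-1 (unaffected) × II-2 (unaffected).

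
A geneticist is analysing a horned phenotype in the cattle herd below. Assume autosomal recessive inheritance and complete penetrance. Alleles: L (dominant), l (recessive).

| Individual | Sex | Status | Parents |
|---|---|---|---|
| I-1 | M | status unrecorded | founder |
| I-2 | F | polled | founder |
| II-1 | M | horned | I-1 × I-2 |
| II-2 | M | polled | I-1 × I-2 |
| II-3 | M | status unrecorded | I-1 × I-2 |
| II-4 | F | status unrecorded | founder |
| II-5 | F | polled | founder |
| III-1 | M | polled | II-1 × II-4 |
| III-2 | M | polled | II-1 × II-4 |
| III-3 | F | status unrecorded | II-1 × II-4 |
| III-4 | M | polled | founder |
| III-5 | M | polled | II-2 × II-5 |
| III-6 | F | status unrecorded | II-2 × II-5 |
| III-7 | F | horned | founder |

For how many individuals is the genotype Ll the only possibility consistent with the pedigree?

3

Obligate heterozygotes: I-2 is polled so carries L and passed l to II-1 (ll), so I-2 is Ll; III-1 is polled so carries L and received l from II-1 (ll), so III-1 is Ll; III-2 is polled so carries L and received l from II-1 (ll), so III-2 is Ll.
Every other individual is either homozygous by phenotype or has at least one consistent homozygous assignment, so the count is 3.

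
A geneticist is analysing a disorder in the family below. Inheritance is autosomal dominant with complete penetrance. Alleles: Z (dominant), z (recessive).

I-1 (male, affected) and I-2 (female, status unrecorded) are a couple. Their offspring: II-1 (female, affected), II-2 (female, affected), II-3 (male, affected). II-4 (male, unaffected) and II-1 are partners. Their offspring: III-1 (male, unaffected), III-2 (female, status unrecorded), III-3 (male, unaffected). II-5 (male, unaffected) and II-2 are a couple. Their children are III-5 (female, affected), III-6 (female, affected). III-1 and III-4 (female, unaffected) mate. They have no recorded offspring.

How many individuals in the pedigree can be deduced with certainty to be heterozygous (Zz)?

3

Obligate heterozygotes: II-1 is affected so carries Z and passed z to III-1 (zz), so II-1 is Zz; III-5 is affected so carries Z and received z from II-5 (zz), so III-5 is Zz; III-6 is affected so carries Z and received z from II-5 (zz), so III-6 is Zz.
Every other individual is either homozygous by phenotype or has at least one consistent homozygous assignment, so the count is 3.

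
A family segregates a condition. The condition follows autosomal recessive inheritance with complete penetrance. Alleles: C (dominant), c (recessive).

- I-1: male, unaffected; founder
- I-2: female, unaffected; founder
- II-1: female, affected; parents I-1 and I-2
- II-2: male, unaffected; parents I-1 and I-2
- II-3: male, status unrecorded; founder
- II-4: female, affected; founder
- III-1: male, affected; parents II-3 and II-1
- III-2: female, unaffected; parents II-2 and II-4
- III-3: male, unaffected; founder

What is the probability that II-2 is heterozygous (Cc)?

I-1 is unaffected so carries C and passed c to II-1 (cc), so I-1 is Cc.
I-2 is unaffected so carries C and passed c to II-1 (cc), so I-2 is Cc.
Their cross gives offspring ratios 1/4 CC : 1/2 Cc : 1/4 cc. Conditioning on II-2 being unaffected, P(Cc) = 1/2 / 3/4 = 2/3 before taking II-2's own offspring into account.
II-4 is affected, so II-4 is cc.
Now use II-2's offspring. Probability of each recorded status — unaffected daughter III-2: 1/2 if II-2 is Cc, 1 if CC.
Bayes: P(Cc) = 2/3·1/2 / (2/3·1/2 + 1/3·1) = 1/2.

1/2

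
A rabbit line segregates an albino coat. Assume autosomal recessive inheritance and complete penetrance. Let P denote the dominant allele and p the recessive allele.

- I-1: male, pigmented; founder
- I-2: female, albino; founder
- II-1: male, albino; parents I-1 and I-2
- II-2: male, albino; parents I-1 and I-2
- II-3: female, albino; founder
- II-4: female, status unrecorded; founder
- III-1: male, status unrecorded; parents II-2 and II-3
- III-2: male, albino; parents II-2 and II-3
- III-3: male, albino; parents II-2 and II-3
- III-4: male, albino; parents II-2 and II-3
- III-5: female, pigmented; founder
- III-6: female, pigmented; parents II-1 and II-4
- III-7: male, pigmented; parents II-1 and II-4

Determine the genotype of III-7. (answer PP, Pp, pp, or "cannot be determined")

From phenotype alone, III-7 is PP or Pp.
III-7 is pigmented so carries P and received p from II-1 (pp), so III-7 is Pp.

Pp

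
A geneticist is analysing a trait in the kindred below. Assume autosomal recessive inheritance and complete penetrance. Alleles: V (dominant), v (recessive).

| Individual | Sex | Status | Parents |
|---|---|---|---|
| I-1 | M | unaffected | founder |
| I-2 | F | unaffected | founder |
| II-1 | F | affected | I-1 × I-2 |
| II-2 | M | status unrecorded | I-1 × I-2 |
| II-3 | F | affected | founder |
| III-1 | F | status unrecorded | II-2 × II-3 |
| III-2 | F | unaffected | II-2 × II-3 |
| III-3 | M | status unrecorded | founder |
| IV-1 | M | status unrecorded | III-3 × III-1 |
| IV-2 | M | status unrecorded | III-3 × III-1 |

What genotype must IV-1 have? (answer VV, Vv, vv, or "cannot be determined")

cannot be determined

IV-1's phenotype is unrecorded, and no parent or child forces a single allele at both positions; consistent genotype assignments exist with IV-1 as VV or Vv or vv.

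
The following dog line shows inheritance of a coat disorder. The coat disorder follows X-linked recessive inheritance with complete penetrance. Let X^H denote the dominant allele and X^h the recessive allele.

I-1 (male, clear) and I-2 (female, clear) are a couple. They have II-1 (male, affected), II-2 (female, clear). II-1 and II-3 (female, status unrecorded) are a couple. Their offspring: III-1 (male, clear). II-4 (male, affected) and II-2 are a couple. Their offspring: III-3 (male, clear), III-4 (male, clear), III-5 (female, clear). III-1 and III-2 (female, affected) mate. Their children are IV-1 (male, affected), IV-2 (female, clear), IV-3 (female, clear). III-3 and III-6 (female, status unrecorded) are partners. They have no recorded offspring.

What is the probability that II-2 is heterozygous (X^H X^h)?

I-1 is clear, so I-1 is X^H Y.
I-2 is clear so carries H and passed h to II-1 (X^h Y), so I-2 is X^H X^h.
Their cross gives offspring ratios 1/2 X^H X^H : 1/2 X^H X^h. Conditioning on II-2 being clear, P(X^H X^h) = 1/2 / 1 = 1/2 before taking II-2's own offspring into account.
II-4 is affected, so II-4 is X^h Y.
Now use II-2's offspring. Probability of each recorded status — clear son III-3: 1/2 if II-2 is X^H X^h, 1 if X^H X^H; clear son III-4: 1/2 if II-2 is X^H X^h, 1 if X^H X^H; clear daughter III-5: 1/2 if II-2 is X^H X^h, 1 if X^H X^H.
Bayes: P(X^H X^h) = 1/2·1/8 / (1/2·1/8 + 1/2·1) = 1/9.

1/9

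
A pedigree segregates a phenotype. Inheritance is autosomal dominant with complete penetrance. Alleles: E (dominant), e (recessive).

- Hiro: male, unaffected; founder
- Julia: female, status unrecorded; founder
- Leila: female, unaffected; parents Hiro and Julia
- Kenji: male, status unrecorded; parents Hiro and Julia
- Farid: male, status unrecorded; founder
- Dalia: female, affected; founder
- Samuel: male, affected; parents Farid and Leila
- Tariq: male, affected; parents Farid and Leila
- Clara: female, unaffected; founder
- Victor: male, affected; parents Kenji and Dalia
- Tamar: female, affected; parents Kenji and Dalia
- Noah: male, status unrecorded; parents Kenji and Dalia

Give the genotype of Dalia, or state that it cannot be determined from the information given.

Dalia's phenotype allows EE or Ee, and no parent or child forces a single allele at both positions; consistent genotype assignments exist with Dalia as EE or Ee.

cannot be determined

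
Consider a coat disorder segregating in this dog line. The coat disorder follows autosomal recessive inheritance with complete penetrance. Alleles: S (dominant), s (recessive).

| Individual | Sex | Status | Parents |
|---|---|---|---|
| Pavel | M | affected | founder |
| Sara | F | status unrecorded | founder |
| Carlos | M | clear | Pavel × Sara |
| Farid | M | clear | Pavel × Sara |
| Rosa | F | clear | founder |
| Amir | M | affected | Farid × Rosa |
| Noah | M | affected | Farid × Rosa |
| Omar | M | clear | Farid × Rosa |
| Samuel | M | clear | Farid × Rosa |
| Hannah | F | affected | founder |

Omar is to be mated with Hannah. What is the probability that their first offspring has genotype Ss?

Farid is clear so carries S and received s from Pavel (ss), so Farid is Ss.
Rosa is clear so carries S and passed s to Amir (ss), so Rosa is Ss.
Omar is a clear offspring of Farid (Ss) × Rosa (Ss), whose cross gives 1/4 SS : 1/2 Ss : 1/4 ss; conditioning on being clear, Omar is SS with probability 1/3, Ss with probability 2/3.
Hannah is affected, so Hannah is ss.
Summing over parental genotype combinations, P(offspring has genotype Ss) = 1/3·1 + 2/3·1/2 = 2/3.

2/3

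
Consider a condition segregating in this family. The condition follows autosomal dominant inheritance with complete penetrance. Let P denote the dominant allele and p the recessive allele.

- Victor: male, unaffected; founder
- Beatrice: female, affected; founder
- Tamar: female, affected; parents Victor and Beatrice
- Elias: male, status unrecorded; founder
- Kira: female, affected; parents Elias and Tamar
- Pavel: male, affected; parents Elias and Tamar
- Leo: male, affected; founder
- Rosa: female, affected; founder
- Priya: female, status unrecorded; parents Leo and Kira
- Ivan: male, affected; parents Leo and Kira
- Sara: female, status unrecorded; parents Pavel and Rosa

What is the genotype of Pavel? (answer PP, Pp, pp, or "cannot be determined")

cannot be determined

Pavel's phenotype allows PP or Pp, and no parent or child forces a single allele at both positions; consistent genotype assignments exist with Pavel as PP or Pp.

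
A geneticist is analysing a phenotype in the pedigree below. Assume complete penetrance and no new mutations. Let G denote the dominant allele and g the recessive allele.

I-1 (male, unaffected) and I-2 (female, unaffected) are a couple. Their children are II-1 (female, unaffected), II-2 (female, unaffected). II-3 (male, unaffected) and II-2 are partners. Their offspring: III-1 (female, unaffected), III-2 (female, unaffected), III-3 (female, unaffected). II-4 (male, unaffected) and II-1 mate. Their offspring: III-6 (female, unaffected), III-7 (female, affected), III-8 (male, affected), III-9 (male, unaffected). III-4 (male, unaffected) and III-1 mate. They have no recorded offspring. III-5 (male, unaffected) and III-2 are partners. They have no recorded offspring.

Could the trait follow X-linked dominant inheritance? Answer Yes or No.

No

Under X-linked dominant, III-7 (affected, female) cannot arise from II-4 (unaffected) × II-1 (unaffected).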